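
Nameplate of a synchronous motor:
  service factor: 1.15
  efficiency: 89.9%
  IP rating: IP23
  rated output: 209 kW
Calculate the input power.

232 kW

P_out = 209000 W
P_in = P_out/η = 209000/0.899 = 232481 W = 232 kW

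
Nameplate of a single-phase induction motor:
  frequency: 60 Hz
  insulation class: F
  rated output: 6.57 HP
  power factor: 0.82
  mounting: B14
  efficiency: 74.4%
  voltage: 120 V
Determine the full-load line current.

P_out = 6.57 × 746 = 4901 W
P_in = P_out / η = 4901 / 0.744 = 6587 W
I = P_in / (V·cosφ) = 6587 / (120 × 0.82) = 66.9 A

66.9 A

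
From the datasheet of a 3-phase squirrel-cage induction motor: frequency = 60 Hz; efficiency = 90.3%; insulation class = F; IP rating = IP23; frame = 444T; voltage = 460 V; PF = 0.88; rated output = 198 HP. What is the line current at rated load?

233 A

P_out = 198 × 746 = 147708 W
P_in = P_out / η = 147708 / 0.903 = 163575 W
I_L = P_in / (√3·V_L·cosφ) = 163575 / (1.732 × 460 × 0.88) = 233 A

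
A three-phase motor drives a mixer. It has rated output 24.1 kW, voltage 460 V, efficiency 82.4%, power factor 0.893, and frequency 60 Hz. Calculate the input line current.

P_out = 24.1 kW = 24100 W
P_in = P_out / η = 24100 / 0.824 = 29248 W
I_L = P_in / (√3·V_L·cosφ) = 29248 / (1.732 × 460 × 0.893) = 41.1 A

41.1 A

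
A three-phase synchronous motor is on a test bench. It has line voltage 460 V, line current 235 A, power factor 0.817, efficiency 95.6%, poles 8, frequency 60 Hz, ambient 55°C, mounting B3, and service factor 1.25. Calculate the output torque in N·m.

1550 N·m

P_in = √3·V·I·cosφ = 1.732 × 460 × 235 × 0.817 = 152966 W
P_out = η·P_in = 0.956 × 152966 = 146235 W
n = n_s = 120×60/8 = 900 rpm (synchronous)
ω = 2π×900/60 = 94.25 rad/s
τ = P_out/ω = 146235/94.25 = 1550 N·m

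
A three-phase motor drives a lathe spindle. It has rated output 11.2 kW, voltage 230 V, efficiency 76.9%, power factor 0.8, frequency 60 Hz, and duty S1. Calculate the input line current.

P_out = 11.2 kW = 11200 W
P_in = P_out / η = 11200 / 0.769 = 14564 W
I_L = P_in / (√3·V_L·cosφ) = 14564 / (1.732 × 230 × 0.8) = 45.7 A

45.7 A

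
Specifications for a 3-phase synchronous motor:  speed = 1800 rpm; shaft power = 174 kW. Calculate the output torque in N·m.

923 N·m

ω = 2π × 1800/60 = 188.5 rad/s
τ = P/ω = 174000/188.5 = 923 N·m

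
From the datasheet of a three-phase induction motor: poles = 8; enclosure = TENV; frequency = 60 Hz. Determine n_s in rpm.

900 rpm

n_s = 120f/p = 120×60/8 = 900 rpm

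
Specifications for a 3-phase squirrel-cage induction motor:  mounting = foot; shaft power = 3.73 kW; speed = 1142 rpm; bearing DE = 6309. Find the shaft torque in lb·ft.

23 lb·ft

ω = 2π × 1142/60 = 119.6 rad/s
τ = P/ω = 3730/119.6 = 31.19 N·m
In lb·ft: 31.19/1.356 = 23 lb·ft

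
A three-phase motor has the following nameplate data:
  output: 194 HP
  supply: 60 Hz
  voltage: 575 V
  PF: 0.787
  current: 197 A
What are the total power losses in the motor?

P_in = √3·V·I·cosφ = 1.732×575×197×0.787 = 154403 W
P_out = 194×746 = 144724 W
Losses = P_in − P_out = 154403 − 144724 = 9679 W

9680 W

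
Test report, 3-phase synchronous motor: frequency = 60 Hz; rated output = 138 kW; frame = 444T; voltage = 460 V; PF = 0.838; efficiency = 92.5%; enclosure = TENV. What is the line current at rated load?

223 A

P_out = 138 kW = 138000 W
P_in = P_out / η = 138000 / 0.925 = 149189 W
I_L = P_in / (√3·V_L·cosφ) = 149189 / (1.732 × 460 × 0.838) = 223 A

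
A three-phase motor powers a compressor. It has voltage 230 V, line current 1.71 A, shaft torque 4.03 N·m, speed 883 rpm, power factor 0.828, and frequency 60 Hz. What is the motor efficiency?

ω = 2π × 883/60 = 92.47 rad/s; P_out = τω = 4.03 × 92.47 = 373 W
P_in = √3·V_L·I_L·cosφ = 1.732 × 230 × 1.71 × 0.828 = 564 W
η = P_out / P_in = 373 / 564 = 0.661 = 66.1%

66.1 %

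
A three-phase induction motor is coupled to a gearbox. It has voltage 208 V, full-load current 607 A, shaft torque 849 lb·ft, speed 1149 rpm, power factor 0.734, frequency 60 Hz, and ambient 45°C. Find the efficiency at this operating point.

86.3 %

τ = 849 lb·ft × 1.356 = 1151 N·m
ω = 2π × 1149/60 = 120.3 rad/s; P_out = τω = 1151 × 120.3 = 138465 W
P_in = √3·V_L·I_L·cosφ = 1.732 × 208 × 607 × 0.734 = 160508 W
η = P_out / P_in = 138465 / 160508 = 0.863 = 86.3%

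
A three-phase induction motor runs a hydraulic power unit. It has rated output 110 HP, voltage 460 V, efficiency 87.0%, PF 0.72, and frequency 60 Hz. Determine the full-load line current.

164 A

P_out = 110 × 746 = 82060 W
P_in = P_out / η = 82060 / 0.870 = 94322 W
I_L = P_in / (√3·V_L·cosφ) = 94322 / (1.732 × 460 × 0.72) = 164 A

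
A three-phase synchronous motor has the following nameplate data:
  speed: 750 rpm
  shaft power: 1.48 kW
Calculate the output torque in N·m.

18.8 N·m

ω = 2π × 750/60 = 78.54 rad/s
τ = P/ω = 1480/78.54 = 18.8 N·m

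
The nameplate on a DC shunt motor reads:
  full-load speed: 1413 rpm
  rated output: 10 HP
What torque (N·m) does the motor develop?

P_out = 10 × 746 = 7460 W
ω = 2π × 1413/60 = 148 rad/s
τ = P_out/ω = 7460/148 = 50.4 N·m

50.4 N·m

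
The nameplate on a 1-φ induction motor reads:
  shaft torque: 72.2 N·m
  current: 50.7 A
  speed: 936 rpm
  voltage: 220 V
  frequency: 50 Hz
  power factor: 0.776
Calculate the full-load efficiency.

ω = 2π × 936/60 = 98.02 rad/s; P_out = τω = 72.2 × 98.02 = 7077 W
P_in = V·I·cosφ = 220 × 50.7 × 0.776 = 8656 W
η = P_out / P_in = 7077 / 8656 = 0.818 = 81.8%

81.8 %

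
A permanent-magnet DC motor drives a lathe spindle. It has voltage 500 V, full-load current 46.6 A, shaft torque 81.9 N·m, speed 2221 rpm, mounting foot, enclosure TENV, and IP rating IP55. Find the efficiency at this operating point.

81.8 %

ω = 2π × 2221/60 = 232.6 rad/s; P_out = τω = 81.9 × 232.6 = 19050 W
P_in = V·I = 500 × 46.6 = 23300 W
η = P_out / P_in = 19050 / 23300 = 0.818 = 81.8%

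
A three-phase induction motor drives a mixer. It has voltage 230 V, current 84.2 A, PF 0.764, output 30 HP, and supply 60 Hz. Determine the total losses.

P_in = √3·V·I·cosφ = 1.732×230×84.2×0.764 = 25626 W
P_out = 30×746 = 22380 W
Losses = P_in − P_out = 25626 − 22380 = 3246 W

3.25 kW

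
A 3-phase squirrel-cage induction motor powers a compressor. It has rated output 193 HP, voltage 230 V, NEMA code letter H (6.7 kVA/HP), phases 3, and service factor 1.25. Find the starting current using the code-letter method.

3250 A

S_LR = 6.7 × 193 = 1293.1 kVA
I_LR = S_LR/(√3·V_L) = 1293100/(1.732×230) = 3250 A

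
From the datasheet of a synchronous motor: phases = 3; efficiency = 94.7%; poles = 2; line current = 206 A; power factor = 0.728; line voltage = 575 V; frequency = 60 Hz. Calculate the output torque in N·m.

P_in = √3·V·I·cosφ = 1.732 × 575 × 206 × 0.728 = 149353 W
P_out = η·P_in = 0.947 × 149353 = 141437 W
n = n_s = 120×60/2 = 3600 rpm (synchronous)
ω = 2π×3600/60 = 377 rad/s
τ = P_out/ω = 141437/377 = 375 N·m

375 N·m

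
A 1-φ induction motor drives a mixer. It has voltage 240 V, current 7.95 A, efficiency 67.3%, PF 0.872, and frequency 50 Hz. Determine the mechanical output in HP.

1.5 HP

P_in = V·I·cosφ = 240 × 7.95 × 0.872 = 1664 W
P_out = η·P_in = 0.673 × 1664 = 1120 W
= 1120/746 = 1.5 HP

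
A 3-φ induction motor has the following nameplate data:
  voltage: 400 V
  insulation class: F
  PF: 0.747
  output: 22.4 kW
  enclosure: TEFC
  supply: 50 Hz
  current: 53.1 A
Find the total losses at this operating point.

P_in = √3·V·I·cosφ = 1.732×400×53.1×0.747 = 27480 W
P_out = 22400 W
Losses = P_in − P_out = 27480 − 22400 = 5080 W

5.08 kW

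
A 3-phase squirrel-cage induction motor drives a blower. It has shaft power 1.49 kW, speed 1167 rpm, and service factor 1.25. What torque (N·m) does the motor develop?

ω = 2π × 1167/60 = 122.2 rad/s
τ = P/ω = 1490/122.2 = 12.2 N·m

12.2 N·m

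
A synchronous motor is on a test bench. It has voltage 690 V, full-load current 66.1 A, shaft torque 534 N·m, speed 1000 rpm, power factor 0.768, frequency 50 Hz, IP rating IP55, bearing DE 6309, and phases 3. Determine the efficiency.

ω = 2π × 1000/60 = 104.7 rad/s; P_out = τω = 534 × 104.7 = 55910 W
P_in = √3·V_L·I_L·cosφ = 1.732 × 690 × 66.1 × 0.768 = 60668 W
η = P_out / P_in = 55910 / 60668 = 0.922 = 92.2%

92.2 %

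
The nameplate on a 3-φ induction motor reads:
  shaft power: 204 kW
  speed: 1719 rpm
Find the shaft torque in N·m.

ω = 2π × 1719/60 = 180 rad/s
τ = P/ω = 204000/180 = 1130 N·m

1130 N·m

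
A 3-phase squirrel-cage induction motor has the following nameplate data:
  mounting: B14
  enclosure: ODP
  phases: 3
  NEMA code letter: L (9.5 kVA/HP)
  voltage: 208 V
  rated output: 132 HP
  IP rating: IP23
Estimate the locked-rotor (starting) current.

S_LR = 9.5 × 132 = 1254 kVA
I_LR = S_LR/(√3·V_L) = 1254000/(1.732×208) = 3480 A

3480 A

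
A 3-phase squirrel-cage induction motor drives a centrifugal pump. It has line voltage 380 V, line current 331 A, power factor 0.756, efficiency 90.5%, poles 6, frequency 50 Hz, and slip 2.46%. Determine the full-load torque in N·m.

1460 N·m

P_in = √3·V·I·cosφ = 1.732 × 380 × 331 × 0.756 = 164695 W
P_out = η·P_in = 0.905 × 164695 = 149049 W
n_s = 120×50/6 = 1000 rpm; n = 1000×(1−0.0246) = 975 rpm
ω = 2π×975/60 = 102.1 rad/s
τ = P_out/ω = 149049/102.1 = 1460 N·m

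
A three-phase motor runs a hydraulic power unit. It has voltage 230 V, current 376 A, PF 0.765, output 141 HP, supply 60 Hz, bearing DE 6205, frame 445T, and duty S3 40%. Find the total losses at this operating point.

9.4 kW

P_in = √3·V·I·cosφ = 1.732×230×376×0.765 = 114584 W
P_out = 141×746 = 105186 W
Losses = P_in − P_out = 114584 − 105186 = 9398 W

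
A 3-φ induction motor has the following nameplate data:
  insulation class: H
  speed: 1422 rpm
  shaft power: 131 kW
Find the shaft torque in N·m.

ω = 2π × 1422/60 = 148.9 rad/s
τ = P/ω = 131000/148.9 = 880 N·m

880 N·m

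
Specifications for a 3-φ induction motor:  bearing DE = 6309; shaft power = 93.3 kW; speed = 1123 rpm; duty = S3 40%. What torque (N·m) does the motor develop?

793 N·m

ω = 2π × 1123/60 = 117.6 rad/s
τ = P/ω = 93300/117.6 = 793 N·m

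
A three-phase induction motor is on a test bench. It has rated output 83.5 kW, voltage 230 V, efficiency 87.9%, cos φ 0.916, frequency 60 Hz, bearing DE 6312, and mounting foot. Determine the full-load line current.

P_out = 83.5 kW = 83500 W
P_in = P_out / η = 83500 / 0.879 = 94994 W
I_L = P_in / (√3·V_L·cosφ) = 94994 / (1.732 × 230 × 0.916) = 260 A

260 A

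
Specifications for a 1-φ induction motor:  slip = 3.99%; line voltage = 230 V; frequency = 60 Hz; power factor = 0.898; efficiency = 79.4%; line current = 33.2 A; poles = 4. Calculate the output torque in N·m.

30.1 N·m

P_in = V·I·cosφ = 230 × 33.2 × 0.898 = 6857 W
P_out = η·P_in = 0.794 × 6857 = 5444 W
n_s = 120×60/4 = 1800 rpm; n = 1800×(1−0.0399) = 1728 rpm
ω = 2π×1728/60 = 181 rad/s
τ = P_out/ω = 5444/181 = 30.1 N·m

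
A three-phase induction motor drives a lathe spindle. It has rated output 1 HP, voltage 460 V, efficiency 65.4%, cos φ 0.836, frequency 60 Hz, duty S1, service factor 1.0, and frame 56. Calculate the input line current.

P_out = 1 × 746 = 746 W
P_in = P_out / η = 746 / 0.654 = 1141 W
I_L = P_in / (√3·V_L·cosφ) = 1141 / (1.732 × 460 × 0.836) = 1.71 A

1.71 A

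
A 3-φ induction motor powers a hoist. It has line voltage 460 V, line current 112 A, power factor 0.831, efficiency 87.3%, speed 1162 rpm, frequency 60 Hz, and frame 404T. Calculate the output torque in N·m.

532 N·m

P_in = √3·V·I·cosφ = 1.732 × 460 × 112 × 0.831 = 74152 W
P_out = η·P_in = 0.873 × 74152 = 64735 W
n = 1162 rpm
ω = 2π×1162/60 = 121.7 rad/s
τ = P_out/ω = 64735/121.7 = 532 N·m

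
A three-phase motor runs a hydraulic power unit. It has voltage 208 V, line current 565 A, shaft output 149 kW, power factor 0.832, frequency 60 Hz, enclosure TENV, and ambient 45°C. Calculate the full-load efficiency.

P_out = 149 kW = 149000 W
P_in = √3·V_L·I_L·cosφ = 1.732 × 208 × 565 × 0.832 = 169349 W
η = P_out / P_in = 149000 / 169349 = 0.880 = 88.0%

88.0 %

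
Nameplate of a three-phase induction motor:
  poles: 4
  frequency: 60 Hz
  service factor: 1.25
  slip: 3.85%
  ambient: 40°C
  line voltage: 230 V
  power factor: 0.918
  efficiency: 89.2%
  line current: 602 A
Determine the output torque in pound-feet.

799 lb·ft

P_in = √3·V·I·cosφ = 1.732 × 230 × 602 × 0.918 = 220148 W
P_out = η·P_in = 0.892 × 220148 = 196372 W
n_s = 120×60/4 = 1800 rpm; n = 1800×(1−0.0385) = 1731 rpm
ω = 2π×1731/60 = 181.3 rad/s
τ = P_out/ω = 196372/181.3 = 1083 N·m
In lb·ft: 1083/1.356 = 799 lb·ft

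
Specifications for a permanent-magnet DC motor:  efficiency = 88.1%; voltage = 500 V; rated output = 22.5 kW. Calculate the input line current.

51.1 A

P_out = 22.5 kW = 22500 W
P_in = P_out / η = 22500 / 0.881 = 25539 W
I = P_in / V = 25539 / 500 = 51.1 A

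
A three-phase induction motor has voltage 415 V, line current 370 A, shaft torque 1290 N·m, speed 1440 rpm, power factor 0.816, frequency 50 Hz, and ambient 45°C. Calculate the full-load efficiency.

ω = 2π × 1440/60 = 150.8 rad/s; P_out = τω = 1290 × 150.8 = 194532 W
P_in = √3·V_L·I_L·cosφ = 1.732 × 415 × 370 × 0.816 = 217014 W
η = P_out / P_in = 194532 / 217014 = 0.896 = 89.6%

89.6 %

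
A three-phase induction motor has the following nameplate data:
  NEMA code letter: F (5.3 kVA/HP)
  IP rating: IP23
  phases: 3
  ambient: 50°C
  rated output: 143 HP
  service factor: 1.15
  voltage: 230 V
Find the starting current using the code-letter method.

1900 A

S_LR = 5.3 × 143 = 757.9 kVA
I_LR = S_LR/(√3·V_L) = 757900/(1.732×230) = 1900 A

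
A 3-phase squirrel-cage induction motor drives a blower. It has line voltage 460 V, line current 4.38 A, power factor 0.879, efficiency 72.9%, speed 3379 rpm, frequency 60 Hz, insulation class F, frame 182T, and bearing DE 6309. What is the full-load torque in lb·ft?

4.66 lb·ft

P_in = √3·V·I·cosφ = 1.732 × 460 × 4.38 × 0.879 = 3067 W
P_out = η·P_in = 0.729 × 3067 = 2236 W
n = 3379 rpm
ω = 2π×3379/60 = 353.8 rad/s
τ = P_out/ω = 2236/353.8 = 6.32 N·m
In lb·ft: 6.32/1.356 = 4.66 lb·ft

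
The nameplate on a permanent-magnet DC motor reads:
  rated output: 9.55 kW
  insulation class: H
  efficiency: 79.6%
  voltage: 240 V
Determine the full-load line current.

50 A

P_out = 9.55 kW = 9550 W
P_in = P_out / η = 9550 / 0.796 = 11997 W
I = P_in / V = 11997 / 240 = 50 A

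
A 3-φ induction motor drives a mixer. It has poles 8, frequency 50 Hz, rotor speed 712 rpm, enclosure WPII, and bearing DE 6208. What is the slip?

5.07 %

n_s = 120f/p = 120×50/8 = 750 rpm
s = (n_s − n)/n_s = (750 − 712)/750 = 0.0507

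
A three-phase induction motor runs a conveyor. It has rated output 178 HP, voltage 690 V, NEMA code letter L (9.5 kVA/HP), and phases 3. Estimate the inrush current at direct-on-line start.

1410 A

S_LR = 9.5 × 178 = 1691 kVA
I_LR = S_LR/(√3·V_L) = 1691000/(1.732×690) = 1410 A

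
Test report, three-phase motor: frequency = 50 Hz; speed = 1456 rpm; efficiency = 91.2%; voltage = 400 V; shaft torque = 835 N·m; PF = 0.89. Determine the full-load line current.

ω = 2π×1456/60 = 152.5 rad/s; P_out = τω = 835 × 152.5 = 127338 W
P_in = P_out / η = 127338 / 0.912 = 139625 W
I_L = P_in / (√3·V_L·cosφ) = 139625 / (1.732 × 400 × 0.89) = 226 A

226 A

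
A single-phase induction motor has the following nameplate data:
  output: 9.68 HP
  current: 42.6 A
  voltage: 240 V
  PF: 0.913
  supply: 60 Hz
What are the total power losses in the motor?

P_in = V·I·cosφ = 240×42.6×0.913 = 9335 W
P_out = 9.68×746 = 7221 W
Losses = P_in − P_out = 9335 − 7221 = 2114 W

2110 W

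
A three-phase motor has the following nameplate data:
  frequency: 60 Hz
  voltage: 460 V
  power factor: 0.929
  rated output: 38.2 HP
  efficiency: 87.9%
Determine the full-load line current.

43.8 A

P_out = 38.2 × 746 = 28497 W
P_in = P_out / η = 28497 / 0.879 = 32420 W
I_L = P_in / (√3·V_L·cosφ) = 32420 / (1.732 × 460 × 0.929) = 43.8 A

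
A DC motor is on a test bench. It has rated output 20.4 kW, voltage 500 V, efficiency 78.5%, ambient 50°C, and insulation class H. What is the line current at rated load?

52 A

P_out = 20.4 kW = 20400 W
P_in = P_out / η = 20400 / 0.785 = 25987 W
I = P_in / V = 25987 / 500 = 52 A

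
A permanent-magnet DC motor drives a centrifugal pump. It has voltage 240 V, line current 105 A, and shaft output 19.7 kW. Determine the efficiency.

P_out = 19.7 kW = 19700 W
P_in = V·I = 240 × 105 = 25200 W
η = P_out / P_in = 19700 / 25200 = 0.782 = 78.2%

78.2 %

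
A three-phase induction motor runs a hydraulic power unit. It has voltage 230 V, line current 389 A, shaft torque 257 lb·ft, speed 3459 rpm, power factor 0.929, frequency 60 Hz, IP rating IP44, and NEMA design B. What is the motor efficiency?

τ = 257 lb·ft × 1.356 = 348.5 N·m
ω = 2π × 3459/60 = 362.2 rad/s; P_out = τω = 348.5 × 362.2 = 126227 W
P_in = √3·V_L·I_L·cosφ = 1.732 × 230 × 389 × 0.929 = 143960 W
η = P_out / P_in = 126227 / 143960 = 0.877 = 87.7%

87.7 %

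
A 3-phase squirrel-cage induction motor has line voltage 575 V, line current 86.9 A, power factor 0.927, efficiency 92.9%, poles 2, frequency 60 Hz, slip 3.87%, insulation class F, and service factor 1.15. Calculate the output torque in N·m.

206 N·m

P_in = √3·V·I·cosφ = 1.732 × 575 × 86.9 × 0.927 = 80226 W
P_out = η·P_in = 0.929 × 80226 = 74530 W
n_s = 120×60/2 = 3600 rpm; n = 3600×(1−0.0387) = 3461 rpm
ω = 2π×3461/60 = 362.4 rad/s
τ = P_out/ω = 74530/362.4 = 206 N·m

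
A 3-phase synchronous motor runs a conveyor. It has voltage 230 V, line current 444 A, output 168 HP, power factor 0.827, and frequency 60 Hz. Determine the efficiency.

85.7 %

P_out = 168 × 746 = 125328 W
P_in = √3·V_L·I_L·cosφ = 1.732 × 230 × 444 × 0.827 = 146273 W
η = P_out / P_in = 125328 / 146273 = 0.857 = 85.7%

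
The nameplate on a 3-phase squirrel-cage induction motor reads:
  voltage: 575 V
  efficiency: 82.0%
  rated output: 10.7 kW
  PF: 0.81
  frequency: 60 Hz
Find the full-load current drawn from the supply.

16.2 A

P_out = 10.7 kW = 10700 W
P_in = P_out / η = 10700 / 0.820 = 13049 W
I_L = P_in / (√3·V_L·cosφ) = 13049 / (1.732 × 575 × 0.81) = 16.2 A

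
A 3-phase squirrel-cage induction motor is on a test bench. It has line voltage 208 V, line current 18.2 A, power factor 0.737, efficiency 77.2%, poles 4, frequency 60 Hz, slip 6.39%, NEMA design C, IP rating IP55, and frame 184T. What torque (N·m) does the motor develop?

P_in = √3·V·I·cosφ = 1.732 × 208 × 18.2 × 0.737 = 4832 W
P_out = η·P_in = 0.772 × 4832 = 3730 W
n_s = 120×60/4 = 1800 rpm; n = 1800×(1−0.0639) = 1685 rpm
ω = 2π×1685/60 = 176.5 rad/s
τ = P_out/ω = 3730/176.5 = 21.1 N·m

21.1 N·m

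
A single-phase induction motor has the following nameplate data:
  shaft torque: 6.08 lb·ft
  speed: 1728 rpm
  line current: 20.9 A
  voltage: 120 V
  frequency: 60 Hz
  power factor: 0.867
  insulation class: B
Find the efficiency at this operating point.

68.6 %

τ = 6.08 lb·ft × 1.356 = 8.244 N·m
ω = 2π × 1728/60 = 181 rad/s; P_out = τω = 8.244 × 181 = 1492 W
P_in = V·I·cosφ = 120 × 20.9 × 0.867 = 2174 W
η = P_out / P_in = 1492 / 2174 = 0.686 = 68.6%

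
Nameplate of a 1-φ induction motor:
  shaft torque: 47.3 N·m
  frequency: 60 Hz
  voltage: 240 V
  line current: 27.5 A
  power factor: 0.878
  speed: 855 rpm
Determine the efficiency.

73.1 %

ω = 2π × 855/60 = 89.54 rad/s; P_out = τω = 47.3 × 89.54 = 4235 W
P_in = V·I·cosφ = 240 × 27.5 × 0.878 = 5795 W
η = P_out / P_in = 4235 / 5795 = 0.731 = 73.1%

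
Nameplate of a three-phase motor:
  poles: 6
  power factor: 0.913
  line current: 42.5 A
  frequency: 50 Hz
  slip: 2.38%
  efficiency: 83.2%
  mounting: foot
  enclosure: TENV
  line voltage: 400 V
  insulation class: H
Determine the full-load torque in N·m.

219 N·m

P_in = √3·V·I·cosφ = 1.732 × 400 × 42.5 × 0.913 = 26882 W
P_out = η·P_in = 0.832 × 26882 = 22366 W
n_s = 120×50/6 = 1000 rpm; n = 1000×(1−0.0238) = 976 rpm
ω = 2π×976/60 = 102.2 rad/s
τ = P_out/ω = 22366/102.2 = 219 N·m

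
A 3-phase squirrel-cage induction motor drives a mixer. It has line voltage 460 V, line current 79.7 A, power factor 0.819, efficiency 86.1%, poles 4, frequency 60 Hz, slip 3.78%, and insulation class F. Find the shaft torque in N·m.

247 N·m

P_in = √3·V·I·cosφ = 1.732 × 460 × 79.7 × 0.819 = 52005 W
P_out = η·P_in = 0.861 × 52005 = 44776 W
n_s = 120×60/4 = 1800 rpm; n = 1800×(1−0.0378) = 1732 rpm
ω = 2π×1732/60 = 181.4 rad/s
τ = P_out/ω = 44776/181.4 = 247 N·m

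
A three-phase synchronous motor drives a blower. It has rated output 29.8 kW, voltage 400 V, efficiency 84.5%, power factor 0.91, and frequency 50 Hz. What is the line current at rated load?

P_out = 29.8 kW = 29800 W
P_in = P_out / η = 29800 / 0.845 = 35266 W
I_L = P_in / (√3·V_L·cosφ) = 35266 / (1.732 × 400 × 0.91) = 55.9 A

55.9 A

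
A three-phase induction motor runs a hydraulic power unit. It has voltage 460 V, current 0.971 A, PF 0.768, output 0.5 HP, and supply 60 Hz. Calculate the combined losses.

221 W

P_in = √3·V·I·cosφ = 1.732×460×0.971×0.768 = 594 W
P_out = 0.5×746 = 373 W
Losses = P_in − P_out = 594 − 373 = 221 W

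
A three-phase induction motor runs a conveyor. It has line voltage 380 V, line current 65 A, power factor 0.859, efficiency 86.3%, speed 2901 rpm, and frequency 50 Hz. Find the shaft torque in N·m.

104 N·m

P_in = √3·V·I·cosφ = 1.732 × 380 × 65 × 0.859 = 36748 W
P_out = η·P_in = 0.863 × 36748 = 31714 W
n = 2901 rpm
ω = 2π×2901/60 = 303.8 rad/s
τ = P_out/ω = 31714/303.8 = 104 N·m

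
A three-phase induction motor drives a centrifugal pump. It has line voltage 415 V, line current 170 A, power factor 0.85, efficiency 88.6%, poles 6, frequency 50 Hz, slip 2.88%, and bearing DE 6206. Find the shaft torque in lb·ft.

P_in = √3·V·I·cosφ = 1.732 × 415 × 170 × 0.85 = 103864 W
P_out = η·P_in = 0.886 × 103864 = 92024 W
n_s = 120×50/6 = 1000 rpm; n = 1000×(1−0.0288) = 971 rpm
ω = 2π×971/60 = 101.7 rad/s
τ = P_out/ω = 92024/101.7 = 904.9 N·m
In lb·ft: 904.9/1.356 = 667 lb·ft

667 lb·ft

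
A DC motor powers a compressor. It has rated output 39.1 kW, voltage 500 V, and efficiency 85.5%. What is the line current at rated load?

91.5 A

P_out = 39.1 kW = 39100 W
P_in = P_out / η = 39100 / 0.855 = 45731 W
I = P_in / V = 45731 / 500 = 91.5 A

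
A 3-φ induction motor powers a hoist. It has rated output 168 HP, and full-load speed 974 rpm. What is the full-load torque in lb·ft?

P_out = 168 × 746 = 125328 W
ω = 2π × 974/60 = 102 rad/s
τ = P_out/ω = 125328/102 = 1229 N·m
In lb·ft: 1229/1.356 = 906 lb·ft

906 lb·ft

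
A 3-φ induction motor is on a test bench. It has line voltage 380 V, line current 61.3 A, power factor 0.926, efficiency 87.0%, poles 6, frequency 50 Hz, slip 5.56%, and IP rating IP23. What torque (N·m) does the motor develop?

P_in = √3·V·I·cosφ = 1.732 × 380 × 61.3 × 0.926 = 37360 W
P_out = η·P_in = 0.87 × 37360 = 32503 W
n_s = 120×50/6 = 1000 rpm; n = 1000×(1−0.0556) = 944 rpm
ω = 2π×944/60 = 98.86 rad/s
τ = P_out/ω = 32503/98.86 = 329 N·m

329 N·m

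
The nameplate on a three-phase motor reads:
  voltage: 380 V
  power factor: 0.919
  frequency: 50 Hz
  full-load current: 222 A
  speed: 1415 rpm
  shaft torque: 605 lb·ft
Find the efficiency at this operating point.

τ = 605 lb·ft × 1.356 = 820.4 N·m
ω = 2π × 1415/60 = 148.2 rad/s; P_out = τω = 820.4 × 148.2 = 121583 W
P_in = √3·V_L·I_L·cosφ = 1.732 × 380 × 222 × 0.919 = 134276 W
η = P_out / P_in = 121583 / 134276 = 0.905 = 90.5%

90.5 %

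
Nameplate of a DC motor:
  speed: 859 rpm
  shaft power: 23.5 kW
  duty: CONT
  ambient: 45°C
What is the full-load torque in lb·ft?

193 lb·ft

ω = 2π × 859/60 = 89.95 rad/s
τ = P/ω = 23500/89.95 = 261.3 N·m
In lb·ft: 261.3/1.356 = 193 lb·ft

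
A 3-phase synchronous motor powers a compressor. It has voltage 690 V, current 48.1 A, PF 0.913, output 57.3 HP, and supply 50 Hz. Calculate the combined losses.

9.74 kW

P_in = √3·V·I·cosφ = 1.732×690×48.1×0.913 = 52482 W
P_out = 57.3×746 = 42746 W
Losses = P_in − P_out = 52482 − 42746 = 9736 W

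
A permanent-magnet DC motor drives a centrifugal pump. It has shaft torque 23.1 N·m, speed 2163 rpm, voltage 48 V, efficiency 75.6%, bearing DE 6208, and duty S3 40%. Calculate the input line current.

ω = 2π×2163/60 = 226.5 rad/s; P_out = τω = 23.1 × 226.5 = 5232 W
P_in = P_out / η = 5232 / 0.756 = 6921 W
I = P_in / V = 6921 / 48 = 144 A

144 A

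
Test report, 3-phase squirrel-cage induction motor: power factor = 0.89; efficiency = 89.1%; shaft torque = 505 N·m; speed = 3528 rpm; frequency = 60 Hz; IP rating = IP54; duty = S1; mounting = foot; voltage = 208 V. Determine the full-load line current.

ω = 2π×3528/60 = 369.5 rad/s; P_out = τω = 505 × 369.5 = 186598 W
P_in = P_out / η = 186598 / 0.891 = 209425 W
I_L = P_in / (√3·V_L·cosφ) = 209425 / (1.732 × 208 × 0.89) = 653 A

653 A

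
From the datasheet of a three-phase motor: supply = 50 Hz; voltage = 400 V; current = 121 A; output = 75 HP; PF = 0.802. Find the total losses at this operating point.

11300 W

P_in = √3·V·I·cosφ = 1.732×400×121×0.802 = 67231 W
P_out = 75×746 = 55950 W
Losses = P_in − P_out = 67231 − 55950 = 11281 W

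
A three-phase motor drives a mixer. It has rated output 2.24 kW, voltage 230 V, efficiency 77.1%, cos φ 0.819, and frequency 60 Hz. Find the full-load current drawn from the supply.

8.9 A

P_out = 2.24 kW = 2240 W
P_in = P_out / η = 2240 / 0.771 = 2905 W
I_L = P_in / (√3·V_L·cosφ) = 2905 / (1.732 × 230 × 0.819) = 8.9 A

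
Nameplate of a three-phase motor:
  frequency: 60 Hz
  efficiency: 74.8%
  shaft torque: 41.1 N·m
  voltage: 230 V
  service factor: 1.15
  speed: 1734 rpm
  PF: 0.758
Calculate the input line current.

33 A

ω = 2π×1734/60 = 181.6 rad/s; P_out = τω = 41.1 × 181.6 = 7464 W
P_in = P_out / η = 7464 / 0.748 = 9979 W
I_L = P_in / (√3·V_L·cosφ) = 9979 / (1.732 × 230 × 0.758) = 33 A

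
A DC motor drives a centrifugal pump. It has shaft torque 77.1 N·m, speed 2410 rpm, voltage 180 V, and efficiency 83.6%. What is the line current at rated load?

ω = 2π×2410/60 = 252.4 rad/s; P_out = τω = 77.1 × 252.4 = 19460 W
P_in = P_out / η = 19460 / 0.836 = 23278 W
I = P_in / V = 23278 / 180 = 129 A

129 A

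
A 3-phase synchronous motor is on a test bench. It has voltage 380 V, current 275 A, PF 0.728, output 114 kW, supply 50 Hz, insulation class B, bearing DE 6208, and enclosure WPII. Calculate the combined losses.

P_in = √3·V·I·cosφ = 1.732×380×275×0.728 = 131764 W
P_out = 114000 W
Losses = P_in − P_out = 131764 − 114000 = 17764 W

17.8 kW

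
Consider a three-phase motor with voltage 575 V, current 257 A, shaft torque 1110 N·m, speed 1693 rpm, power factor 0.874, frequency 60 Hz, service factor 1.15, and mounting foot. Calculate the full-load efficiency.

ω = 2π × 1693/60 = 177.3 rad/s; P_out = τω = 1110 × 177.3 = 196803 W
P_in = √3·V_L·I_L·cosφ = 1.732 × 575 × 257 × 0.874 = 223697 W
η = P_out / P_in = 196803 / 223697 = 0.880 = 88.0%

88.0 %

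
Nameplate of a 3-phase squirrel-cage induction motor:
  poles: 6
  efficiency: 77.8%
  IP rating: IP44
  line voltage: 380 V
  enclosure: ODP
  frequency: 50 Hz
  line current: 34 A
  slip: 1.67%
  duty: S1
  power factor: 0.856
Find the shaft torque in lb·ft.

P_in = √3·V·I·cosφ = 1.732 × 380 × 34 × 0.856 = 19155 W
P_out = η·P_in = 0.778 × 19155 = 14903 W
n_s = 120×50/6 = 1000 rpm; n = 1000×(1−0.0167) = 983 rpm
ω = 2π×983/60 = 102.9 rad/s
τ = P_out/ω = 14903/102.9 = 144.8 N·m
In lb·ft: 144.8/1.356 = 107 lb·ft

107 lb·ft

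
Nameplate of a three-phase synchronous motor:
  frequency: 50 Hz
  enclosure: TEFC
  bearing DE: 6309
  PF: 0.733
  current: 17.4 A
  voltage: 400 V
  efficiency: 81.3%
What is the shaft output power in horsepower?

9.63 HP

P_in = √3·V·I·cosφ = 1.732 × 400 × 17.4 × 0.733 = 8836 W
P_out = η·P_in = 0.813 × 8836 = 7184 W
= 7184/746 = 9.63 HP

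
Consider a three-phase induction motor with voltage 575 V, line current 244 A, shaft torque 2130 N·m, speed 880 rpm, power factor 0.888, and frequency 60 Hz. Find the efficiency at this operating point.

ω = 2π × 880/60 = 92.15 rad/s; P_out = τω = 2130 × 92.15 = 196280 W
P_in = √3·V_L·I_L·cosφ = 1.732 × 575 × 244 × 0.888 = 215784 W
η = P_out / P_in = 196280 / 215784 = 0.910 = 91.0%

91.0 %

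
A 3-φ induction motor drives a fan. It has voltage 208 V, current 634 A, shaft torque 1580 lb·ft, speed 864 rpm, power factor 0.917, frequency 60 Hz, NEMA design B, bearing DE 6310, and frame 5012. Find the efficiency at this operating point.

τ = 1580 lb·ft × 1.356 = 2142 N·m
ω = 2π × 864/60 = 90.48 rad/s; P_out = τω = 2142 × 90.48 = 193808 W
P_in = √3·V_L·I_L·cosφ = 1.732 × 208 × 634 × 0.917 = 209445 W
η = P_out / P_in = 193808 / 209445 = 0.925 = 92.5%

92.5 %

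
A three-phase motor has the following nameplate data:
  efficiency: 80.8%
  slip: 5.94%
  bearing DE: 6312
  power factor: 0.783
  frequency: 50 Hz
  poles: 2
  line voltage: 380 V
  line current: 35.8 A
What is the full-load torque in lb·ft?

P_in = √3·V·I·cosφ = 1.732 × 380 × 35.8 × 0.783 = 18449 W
P_out = η·P_in = 0.808 × 18449 = 14907 W
n_s = 120×50/2 = 3000 rpm; n = 3000×(1−0.0594) = 2822 rpm
ω = 2π×2822/60 = 295.5 rad/s
τ = P_out/ω = 14907/295.5 = 50.45 N·m
In lb·ft: 50.45/1.356 = 37.2 lb·ft

37.2 lb·ft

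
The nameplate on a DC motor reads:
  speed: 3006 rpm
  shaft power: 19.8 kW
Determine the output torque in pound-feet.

ω = 2π × 3006/60 = 314.8 rad/s
τ = P/ω = 19800/314.8 = 62.9 N·m
In lb·ft: 62.9/1.356 = 46.4 lb·ft

46.4 lb·ft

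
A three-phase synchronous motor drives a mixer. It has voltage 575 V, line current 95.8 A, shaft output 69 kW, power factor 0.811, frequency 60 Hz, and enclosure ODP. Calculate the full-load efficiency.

P_out = 69 kW = 69000 W
P_in = √3·V_L·I_L·cosφ = 1.732 × 575 × 95.8 × 0.811 = 77375 W
η = P_out / P_in = 69000 / 77375 = 0.892 = 89.2%

89.2 %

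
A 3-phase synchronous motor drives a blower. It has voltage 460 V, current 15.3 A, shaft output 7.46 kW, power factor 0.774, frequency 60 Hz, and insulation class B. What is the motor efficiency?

P_out = 7.46 kW = 7460 W
P_in = √3·V_L·I_L·cosφ = 1.732 × 460 × 15.3 × 0.774 = 9435 W
η = P_out / P_in = 7460 / 9435 = 0.791 = 79.1%

79.1 %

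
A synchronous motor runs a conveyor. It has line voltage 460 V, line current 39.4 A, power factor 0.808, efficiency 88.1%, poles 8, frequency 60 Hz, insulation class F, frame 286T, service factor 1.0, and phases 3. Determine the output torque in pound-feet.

175 lb·ft

P_in = √3·V·I·cosφ = 1.732 × 460 × 39.4 × 0.808 = 25364 W
P_out = η·P_in = 0.881 × 25364 = 22346 W
n = n_s = 120×60/8 = 900 rpm (synchronous)
ω = 2π×900/60 = 94.25 rad/s
τ = P_out/ω = 22346/94.25 = 237.1 N·m
In lb·ft: 237.1/1.356 = 175 lb·ft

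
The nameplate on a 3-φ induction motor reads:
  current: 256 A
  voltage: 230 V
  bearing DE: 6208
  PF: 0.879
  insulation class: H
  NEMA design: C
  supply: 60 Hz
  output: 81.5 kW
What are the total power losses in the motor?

8140 W

P_in = √3·V·I·cosφ = 1.732×230×256×0.879 = 89641 W
P_out = 81500 W
Losses = P_in − P_out = 89641 − 81500 = 8141 W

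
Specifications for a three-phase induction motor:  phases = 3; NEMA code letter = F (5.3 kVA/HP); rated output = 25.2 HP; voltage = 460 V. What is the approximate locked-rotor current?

S_LR = 5.3 × 25.2 = 133.56 kVA
I_LR = S_LR/(√3·V_L) = 133560/(1.732×460) = 168 A

168 A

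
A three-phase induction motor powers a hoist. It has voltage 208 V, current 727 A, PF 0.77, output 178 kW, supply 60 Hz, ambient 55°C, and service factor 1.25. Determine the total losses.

23.7 kW

P_in = √3·V·I·cosφ = 1.732×208×727×0.77 = 201668 W
P_out = 178000 W
Losses = P_in − P_out = 201668 − 178000 = 23668 W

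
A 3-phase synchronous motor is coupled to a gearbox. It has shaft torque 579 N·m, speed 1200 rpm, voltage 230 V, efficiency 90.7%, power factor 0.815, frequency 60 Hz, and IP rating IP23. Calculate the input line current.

ω = 2π×1200/60 = 125.7 rad/s; P_out = τω = 579 × 125.7 = 72780 W
P_in = P_out / η = 72780 / 0.907 = 80243 W
I_L = P_in / (√3·V_L·cosφ) = 80243 / (1.732 × 230 × 0.815) = 247 A

247 A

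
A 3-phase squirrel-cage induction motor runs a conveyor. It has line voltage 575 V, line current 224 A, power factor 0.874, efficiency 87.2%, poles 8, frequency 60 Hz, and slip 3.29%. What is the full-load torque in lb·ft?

P_in = √3·V·I·cosφ = 1.732 × 575 × 224 × 0.874 = 194973 W
P_out = η·P_in = 0.872 × 194973 = 170016 W
n_s = 120×60/8 = 900 rpm; n = 900×(1−0.0329) = 870 rpm
ω = 2π×870/60 = 91.11 rad/s
τ = P_out/ω = 170016/91.11 = 1866 N·m
In lb·ft: 1866/1.356 = 1380 lb·ft

1380 lb·ft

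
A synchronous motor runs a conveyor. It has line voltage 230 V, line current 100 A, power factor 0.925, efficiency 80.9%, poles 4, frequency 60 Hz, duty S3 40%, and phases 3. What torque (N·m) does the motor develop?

P_in = √3·V·I·cosφ = 1.732 × 230 × 100 × 0.925 = 36848 W
P_out = η·P_in = 0.809 × 36848 = 29810 W
n = n_s = 120×60/4 = 1800 rpm (synchronous)
ω = 2π×1800/60 = 188.5 rad/s
τ = P_out/ω = 29810/188.5 = 158 N·m

158 N·m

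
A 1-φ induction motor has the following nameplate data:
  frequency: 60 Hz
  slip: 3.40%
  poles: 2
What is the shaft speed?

3478 rpm

n_s = 120f/p = 120×60/2 = 3600 rpm
n = n_s(1 − s) = 3600 × (1 − 0.034) = 3478 rpm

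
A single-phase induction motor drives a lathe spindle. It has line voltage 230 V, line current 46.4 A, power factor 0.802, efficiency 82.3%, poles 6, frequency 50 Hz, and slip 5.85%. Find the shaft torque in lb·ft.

P_in = V·I·cosφ = 230 × 46.4 × 0.802 = 8559 W
P_out = η·P_in = 0.823 × 8559 = 7044 W
n_s = 120×50/6 = 1000 rpm; n = 1000×(1−0.0585) = 942 rpm
ω = 2π×942/60 = 98.65 rad/s
τ = P_out/ω = 7044/98.65 = 71.4 N·m
In lb·ft: 71.4/1.356 = 52.7 lb·ft

52.7 lb·ft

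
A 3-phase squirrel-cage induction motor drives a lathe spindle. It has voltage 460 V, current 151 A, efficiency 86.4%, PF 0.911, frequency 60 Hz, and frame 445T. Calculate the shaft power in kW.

P_in = √3·V·I·cosφ = 1.732 × 460 × 151 × 0.911 = 109598 W
P_out = η·P_in = 0.864 × 109598 = 94693 W

94.7 kW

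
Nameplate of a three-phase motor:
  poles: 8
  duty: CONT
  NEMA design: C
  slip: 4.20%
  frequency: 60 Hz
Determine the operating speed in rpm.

n_s = 120f/p = 120×60/8 = 900 rpm
n = n_s(1 − s) = 900 × (1 − 0.042) = 862 rpm

862 rpm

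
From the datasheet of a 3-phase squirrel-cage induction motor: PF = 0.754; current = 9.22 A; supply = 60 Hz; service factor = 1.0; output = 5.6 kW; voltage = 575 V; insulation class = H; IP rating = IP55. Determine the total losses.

1320 W

P_in = √3·V·I·cosφ = 1.732×575×9.22×0.754 = 6923 W
P_out = 5600 W
Losses = P_in − P_out = 6923 − 5600 = 1323 W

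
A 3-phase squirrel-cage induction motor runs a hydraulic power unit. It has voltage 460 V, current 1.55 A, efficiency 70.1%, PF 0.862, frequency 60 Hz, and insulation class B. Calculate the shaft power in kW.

P_in = √3·V·I·cosφ = 1.732 × 460 × 1.55 × 0.862 = 1064 W
P_out = η·P_in = 0.701 × 1064 = 746 W

0.746 kW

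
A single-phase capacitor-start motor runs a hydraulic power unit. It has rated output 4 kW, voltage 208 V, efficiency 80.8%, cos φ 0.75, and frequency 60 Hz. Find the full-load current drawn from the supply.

P_out = 4 kW = 4000 W
P_in = P_out / η = 4000 / 0.808 = 4950 W
I = P_in / (V·cosφ) = 4950 / (208 × 0.75) = 31.7 A

31.7 A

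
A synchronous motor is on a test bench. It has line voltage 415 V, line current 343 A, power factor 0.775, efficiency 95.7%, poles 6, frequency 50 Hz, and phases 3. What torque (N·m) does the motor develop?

P_in = √3·V·I·cosφ = 1.732 × 415 × 343 × 0.775 = 191070 W
P_out = η·P_in = 0.957 × 191070 = 182854 W
n = n_s = 120×50/6 = 1000 rpm (synchronous)
ω = 2π×1000/60 = 104.7 rad/s
τ = P_out/ω = 182854/104.7 = 1750 N·m

1750 N·m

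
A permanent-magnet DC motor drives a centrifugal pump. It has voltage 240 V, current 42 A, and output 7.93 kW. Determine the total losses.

P_in = V·I = 240×42 = 10080 W
P_out = 7930 W
Losses = P_in − P_out = 10080 − 7930 = 2150 W

2150 W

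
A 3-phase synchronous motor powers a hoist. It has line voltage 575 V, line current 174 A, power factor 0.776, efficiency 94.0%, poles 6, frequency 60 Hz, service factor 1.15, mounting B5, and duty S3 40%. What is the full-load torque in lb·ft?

742 lb·ft

P_in = √3·V·I·cosφ = 1.732 × 575 × 174 × 0.776 = 134470 W
P_out = η·P_in = 0.94 × 134470 = 126402 W
n = n_s = 120×60/6 = 1200 rpm (synchronous)
ω = 2π×1200/60 = 125.7 rad/s
τ = P_out/ω = 126402/125.7 = 1006 N·m
In lb·ft: 1006/1.356 = 742 lb·ft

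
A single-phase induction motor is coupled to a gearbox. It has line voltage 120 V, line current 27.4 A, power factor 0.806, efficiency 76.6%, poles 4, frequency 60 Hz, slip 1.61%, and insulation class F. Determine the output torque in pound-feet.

8.07 lb·ft

P_in = V·I·cosφ = 120 × 27.4 × 0.806 = 2650 W
P_out = η·P_in = 0.766 × 2650 = 2030 W
n_s = 120×60/4 = 1800 rpm; n = 1800×(1−0.0161) = 1771 rpm
ω = 2π×1771/60 = 185.5 rad/s
τ = P_out/ω = 2030/185.5 = 10.94 N·m
In lb·ft: 10.94/1.356 = 8.07 lb·ft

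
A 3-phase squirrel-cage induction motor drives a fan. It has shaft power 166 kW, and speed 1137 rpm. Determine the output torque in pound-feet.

ω = 2π × 1137/60 = 119.1 rad/s
τ = P/ω = 166000/119.1 = 1394 N·m
In lb·ft: 1394/1.356 = 1030 lb·ft

1030 lb·ft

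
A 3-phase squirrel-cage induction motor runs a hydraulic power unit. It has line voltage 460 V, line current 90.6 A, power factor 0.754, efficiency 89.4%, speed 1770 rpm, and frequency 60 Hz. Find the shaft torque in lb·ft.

P_in = √3·V·I·cosφ = 1.732 × 460 × 90.6 × 0.754 = 54426 W
P_out = η·P_in = 0.894 × 54426 = 48657 W
n = 1770 rpm
ω = 2π×1770/60 = 185.4 rad/s
τ = P_out/ω = 48657/185.4 = 262.4 N·m
In lb·ft: 262.4/1.356 = 194 lb·ft

194 lb·ft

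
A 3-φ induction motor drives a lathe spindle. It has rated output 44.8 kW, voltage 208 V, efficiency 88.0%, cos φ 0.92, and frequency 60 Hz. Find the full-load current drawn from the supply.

154 A

P_out = 44.8 kW = 44800 W
P_in = P_out / η = 44800 / 0.880 = 50909 W
I_L = P_in / (√3·V_L·cosφ) = 50909 / (1.732 × 208 × 0.92) = 154 A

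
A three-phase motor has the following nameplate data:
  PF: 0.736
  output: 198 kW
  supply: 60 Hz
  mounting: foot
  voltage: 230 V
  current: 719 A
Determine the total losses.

P_in = √3·V·I·cosφ = 1.732×230×719×0.736 = 210806 W
P_out = 198000 W
Losses = P_in − P_out = 210806 − 198000 = 12806 W

12800 W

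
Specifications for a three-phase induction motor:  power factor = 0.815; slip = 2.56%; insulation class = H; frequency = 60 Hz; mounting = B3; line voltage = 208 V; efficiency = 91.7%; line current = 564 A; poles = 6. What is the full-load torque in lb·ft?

P_in = √3·V·I·cosφ = 1.732 × 208 × 564 × 0.815 = 165595 W
P_out = η·P_in = 0.917 × 165595 = 151851 W
n_s = 120×60/6 = 1200 rpm; n = 1200×(1−0.0256) = 1169 rpm
ω = 2π×1169/60 = 122.4 rad/s
τ = P_out/ω = 151851/122.4 = 1241 N·m
In lb·ft: 1241/1.356 = 915 lb·ft

915 lb·ft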